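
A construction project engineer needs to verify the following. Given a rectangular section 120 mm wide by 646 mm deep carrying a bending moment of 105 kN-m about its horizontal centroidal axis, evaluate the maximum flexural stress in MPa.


I = b * h^3 / 12 = 120 * 646^3 / 12 = 2695861360.0 mm^4
y = h / 2 = 646 / 2 = 323.0 mm
M = 105 kN-m = 105000000.0 N-mm
sigma = M * y / I = 105000000.0 * 323.0 / 2695861360.0
= 12.58 MPa

12.58 MPa


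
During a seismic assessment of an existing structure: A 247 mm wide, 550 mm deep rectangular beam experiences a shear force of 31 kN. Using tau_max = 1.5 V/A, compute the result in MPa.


A = b * h = 247 * 550 = 135850 mm^2
V = 31 kN = 31000.0 N
tau_max = 1.5 * V / A = 1.5 * 31000.0 / 135850
= 0.3423 MPa

0.3423 MPa


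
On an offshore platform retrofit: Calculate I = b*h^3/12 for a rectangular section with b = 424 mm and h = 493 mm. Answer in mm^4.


I = b * h^3 / 12
= 424 * 493^3 / 12
= 424 * 119823157 / 12
= 4233751547.33 mm^4

4233751547.33 mm^4


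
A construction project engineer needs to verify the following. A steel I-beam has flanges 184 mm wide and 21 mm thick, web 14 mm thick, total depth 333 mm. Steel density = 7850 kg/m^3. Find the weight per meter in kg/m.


A_flanges = 2 * 184 * 21 = 7728 mm^2
A_web = (333 - 2 * 21) * 14 = 4074 mm^2
A_total = 7728 + 4074 = 11802 mm^2 = 0.011802 m^2
Weight = rho * A = 7850 * 0.011802 = 92.6457 kg/m

92.6457 kg/m


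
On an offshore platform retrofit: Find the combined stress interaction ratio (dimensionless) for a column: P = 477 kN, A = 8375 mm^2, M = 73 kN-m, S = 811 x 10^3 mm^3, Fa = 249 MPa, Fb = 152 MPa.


f_a = P / A = 477000.0 / 8375 = 56.9552 MPa
f_b = M / S = 73000000.0 / 811000.0 = 90.0123 MPa
Ratio = f_a / Fa + f_b / Fb
= 56.9552 / 249 + 90.0123 / 152
= 0.8209 (dimensionless)

0.8209 (dimensionless)


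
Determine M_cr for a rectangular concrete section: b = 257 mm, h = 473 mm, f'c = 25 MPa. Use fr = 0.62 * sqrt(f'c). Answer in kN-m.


fr = 0.62 * sqrt(25) = 0.62 * 5.0 = 3.1 MPa
I = 257 * 473^3 / 12 = 2266393414.08 mm^4
y_t = 236.5 mm
M_cr = fr * I / y_t = 3.1 * 2266393414.08 / 236.5 N-mm
= 29.7075 kN-m

29.7075 kN-m


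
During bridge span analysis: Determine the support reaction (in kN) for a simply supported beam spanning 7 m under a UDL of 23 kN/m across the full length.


Total load = w * L = 23 * 7 = 161 kN
By symmetry, each reaction R = total / 2 = 161 / 2 = 80.5 kN

80.5 kN


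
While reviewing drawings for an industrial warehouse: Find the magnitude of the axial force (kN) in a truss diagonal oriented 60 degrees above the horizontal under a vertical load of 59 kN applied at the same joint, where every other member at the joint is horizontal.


At the joint, only the diagonal has a vertical component, so vertical equilibrium gives:
F * sin(60) = 59
F = 59 / sin(60)
= 59 / 0.866025
= 68.13 kN

68.13 kN


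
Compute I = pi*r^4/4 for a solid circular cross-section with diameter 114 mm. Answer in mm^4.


r = d / 2 = 114 / 2 = 57.0 mm
I = pi * r^4 / 4 = pi * 57.0^4 / 4
= 8290663.8 mm^4

8290663.8 mm^4


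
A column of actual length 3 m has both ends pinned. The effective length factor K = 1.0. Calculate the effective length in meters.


L_eff = K * L
= 1.0 * 3
= 3.0 m

3.0 m


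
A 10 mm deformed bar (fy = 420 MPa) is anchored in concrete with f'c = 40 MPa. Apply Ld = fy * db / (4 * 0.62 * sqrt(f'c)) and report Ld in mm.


Ld = (fy * db) / (4 * 0.62 * sqrt(f'c))
= (420 * 10) / (4 * 0.62 * sqrt(40))
= 4200 / 15.6849
= 267.77 mm

267.77 mm


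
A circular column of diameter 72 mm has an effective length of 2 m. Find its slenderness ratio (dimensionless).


Radius of gyration r = d / 4 = 72 / 4 = 18.0 mm
L_eff = 2000.0 mm
Slenderness ratio = L / r = 2000.0 / 18.0 = 111.11 (dimensionless)

111.11 (dimensionless)


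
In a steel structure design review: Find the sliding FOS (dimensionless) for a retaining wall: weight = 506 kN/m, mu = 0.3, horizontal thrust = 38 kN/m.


Resisting force = mu * W = 0.3 * 506 = 151.8 kN/m
FOS = Resisting / Driving = 151.8 / 38
= 3.9947 (dimensionless)

3.9947 (dimensionless)


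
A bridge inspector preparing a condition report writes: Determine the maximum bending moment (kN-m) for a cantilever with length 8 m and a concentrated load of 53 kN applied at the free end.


For a cantilever with a point load at the free end:
M_max = P * L = 53 * 8 = 424 kN-m

424 kN-m


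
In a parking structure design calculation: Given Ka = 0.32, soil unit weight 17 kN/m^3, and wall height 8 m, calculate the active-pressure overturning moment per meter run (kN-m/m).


Pa = 0.5 * Ka * gamma * H^2
= 0.5 * 0.32 * 17 * 8^2
= 174.08 kN/m
Arm = H / 3 = 8 / 3 = 2.6667 m
Mo = Pa * arm = Pa * H / 3 = 174.08 * 8 / 3 = 464.2133 kN-m/m

464.2133 kN-m/m


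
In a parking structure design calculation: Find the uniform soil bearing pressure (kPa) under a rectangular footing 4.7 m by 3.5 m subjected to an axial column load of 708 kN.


A = 4.7 * 3.5 = 16.45 m^2
q = P / A = 708 / 16.45
= 43.0395 kPa

43.0395 kPa


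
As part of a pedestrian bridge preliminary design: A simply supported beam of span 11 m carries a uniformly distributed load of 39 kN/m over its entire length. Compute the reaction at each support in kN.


Total load = w * L = 39 * 11 = 429 kN
By symmetry, each reaction R = total / 2 = 429 / 2 = 214.5 kN

214.5 kN


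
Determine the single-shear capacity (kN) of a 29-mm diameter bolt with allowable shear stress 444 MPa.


A = pi * d^2 / 4 = pi * 29^2 / 4 = 660.5199 mm^2
V = f_v * A / 1000 = 444 * 660.5199 / 1000
= 293.2708 kN

293.2708 kN


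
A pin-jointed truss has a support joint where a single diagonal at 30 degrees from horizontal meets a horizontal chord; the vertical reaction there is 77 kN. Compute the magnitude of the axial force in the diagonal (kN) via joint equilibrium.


At the joint, only the diagonal has a vertical component, so vertical equilibrium gives:
F * sin(30) = 77
F = 77 / sin(30)
= 77 / 0.5
= 154.0 kN

154.0 kN


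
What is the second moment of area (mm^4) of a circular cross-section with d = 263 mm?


r = d / 2 = 263 / 2 = 131.5 mm
I = pi * r^4 / 4 = pi * 131.5^4 / 4
= 234851258.98 mm^4

234851258.98 mm^4


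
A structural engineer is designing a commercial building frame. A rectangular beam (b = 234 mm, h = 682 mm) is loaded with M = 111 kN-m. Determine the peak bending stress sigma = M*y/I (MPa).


I = b * h^3 / 12 = 234 * 682^3 / 12 = 6185684076.0 mm^4
y = h / 2 = 682 / 2 = 341.0 mm
M = 111 kN-m = 111000000.0 N-mm
sigma = M * y / I = 111000000.0 * 341.0 / 6185684076.0
= 6.12 MPa

6.12 MPa


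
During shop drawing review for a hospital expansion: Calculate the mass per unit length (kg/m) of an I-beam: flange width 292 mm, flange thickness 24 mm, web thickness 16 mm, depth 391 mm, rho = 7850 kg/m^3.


A_flanges = 2 * 292 * 24 = 14016 mm^2
A_web = (391 - 2 * 24) * 16 = 5488 mm^2
A_total = 14016 + 5488 = 19504 mm^2 = 0.019504 m^2
Weight = rho * A = 7850 * 0.019504 = 153.1064 kg/m

153.1064 kg/m


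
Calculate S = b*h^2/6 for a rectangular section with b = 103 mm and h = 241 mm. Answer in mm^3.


S = b * h^2 / 6
= 103 * 241^2 / 6
= 103 * 58081 / 6
= 997057.17 mm^3

997057.17 mm^3


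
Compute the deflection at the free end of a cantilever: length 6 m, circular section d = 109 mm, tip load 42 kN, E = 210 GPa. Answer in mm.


I = pi * d^4 / 64 = pi * 109^4 / 64 = 6929085.02 mm^4
L = 6000.0 mm, P = 42000.0 N, E = 210000.0 MPa
delta = P * L^3 / (3 * E * I)
= 42000.0 * 6000.0^3 / (3 * 210000.0 * 6929085.02)
= 2078.1965 mm

2078.1965 mm


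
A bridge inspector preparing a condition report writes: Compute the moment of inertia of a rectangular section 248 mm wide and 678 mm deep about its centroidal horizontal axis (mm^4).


I = b * h^3 / 12
= 248 * 678^3 / 12
= 248 * 311665752 / 12
= 6441092208.0 mm^4

6441092208.0 mm^4


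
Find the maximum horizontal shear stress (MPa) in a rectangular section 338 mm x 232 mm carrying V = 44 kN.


A = b * h = 338 * 232 = 78416 mm^2
V = 44 kN = 44000.0 N
tau_max = 1.5 * V / A = 1.5 * 44000.0 / 78416
= 0.8417 MPa

0.8417 MPa


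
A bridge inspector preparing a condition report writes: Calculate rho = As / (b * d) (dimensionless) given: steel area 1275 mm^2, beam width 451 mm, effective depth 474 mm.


rho = As / (b * d)
= 1275 / (451 * 474)
= 1275 / 213774
= 0.005964 (dimensionless)

0.005964 (dimensionless)


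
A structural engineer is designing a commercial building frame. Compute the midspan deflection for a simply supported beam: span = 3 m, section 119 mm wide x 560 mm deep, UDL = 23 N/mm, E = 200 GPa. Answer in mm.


I = 119 * 560^3 / 12 = 1741525333.33 mm^4
L = 3000.0 mm, w = 23 N/mm, E = 200000.0 MPa
delta = 5 * w * L^4 / (384 * E * I)
= 5 * 23 * 3000.0^4 / (384 * 200000.0 * 1741525333.33)
= 0.0696 mm

0.0696 mm


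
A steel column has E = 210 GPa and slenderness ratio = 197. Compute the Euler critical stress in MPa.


sigma_cr = pi^2 * E / lambda^2
= 9.8696 * 210000.0 / 197^2
= 9.8696 * 210000.0 / 38809
= 53.4056 MPa

53.4056 MPa


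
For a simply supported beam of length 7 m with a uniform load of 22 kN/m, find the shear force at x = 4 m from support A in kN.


R_A = w * L / 2 = 22 * 7 / 2 = 77.0 kN
V(x) = R_A - w * x = 77.0 - 22 * 4
= -11.0 kN

-11.0 kN


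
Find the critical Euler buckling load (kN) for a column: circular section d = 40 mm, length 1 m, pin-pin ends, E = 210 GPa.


I = pi * d^4 / 64 = 125663.71 mm^4
L = 1000.0 mm
P_cr = pi^2 * E * I / L^2
= 9.8696 * 210000.0 * 125663.71 / 1000.0^2
= 260452.72 N = 260.4527 kN

260.4527 kN


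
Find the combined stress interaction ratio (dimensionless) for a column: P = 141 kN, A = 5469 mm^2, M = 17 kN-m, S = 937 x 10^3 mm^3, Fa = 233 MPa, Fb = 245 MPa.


f_a = P / A = 141000.0 / 5469 = 25.7817 MPa
f_b = M / S = 17000000.0 / 937000.0 = 18.143 MPa
Ratio = f_a / Fa + f_b / Fb
= 25.7817 / 233 + 18.143 / 245
= 0.1847 (dimensionless)

0.1847 (dimensionless)


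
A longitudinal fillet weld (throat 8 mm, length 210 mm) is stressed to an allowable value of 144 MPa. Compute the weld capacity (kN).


Strength = throat * length * allowable stress
= 8 * 210 * 144 N
= 241920 N
= 241.92 kN

241.92 kN


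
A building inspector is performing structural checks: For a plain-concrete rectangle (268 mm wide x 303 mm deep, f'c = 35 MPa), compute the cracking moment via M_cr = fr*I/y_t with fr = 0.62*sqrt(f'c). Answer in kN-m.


fr = 0.62 * sqrt(35) = 0.62 * 5.9161 = 3.668 MPa
I = 268 * 303^3 / 12 = 621271503.0 mm^4
y_t = 151.5 mm
M_cr = fr * I / y_t = 3.668 * 621271503.0 / 151.5 N-mm
= 15.0416 kN-m

15.0416 kN-m


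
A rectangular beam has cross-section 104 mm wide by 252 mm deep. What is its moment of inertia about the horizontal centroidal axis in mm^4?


I = b * h^3 / 12
= 104 * 252^3 / 12
= 104 * 16003008 / 12
= 138692736.0 mm^4

138692736.0 mm^4


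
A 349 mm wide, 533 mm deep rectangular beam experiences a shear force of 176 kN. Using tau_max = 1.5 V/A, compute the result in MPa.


A = b * h = 349 * 533 = 186017 mm^2
V = 176 kN = 176000.0 N
tau_max = 1.5 * V / A = 1.5 * 176000.0 / 186017
= 1.4192 MPa

1.4192 MPa


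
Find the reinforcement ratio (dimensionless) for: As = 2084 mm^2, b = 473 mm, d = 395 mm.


rho = As / (b * d)
= 2084 / (473 * 395)
= 2084 / 186835
= 0.011154 (dimensionless)

0.011154 (dimensionless)


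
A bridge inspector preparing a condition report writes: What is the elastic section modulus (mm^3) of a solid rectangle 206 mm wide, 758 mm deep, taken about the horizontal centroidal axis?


S = b * h^2 / 6
= 206 * 758^2 / 6
= 206 * 574564 / 6
= 19726697.33 mm^3

19726697.33 mm^3


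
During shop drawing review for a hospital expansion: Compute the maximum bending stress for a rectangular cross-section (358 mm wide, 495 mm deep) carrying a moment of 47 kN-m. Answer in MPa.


I = b * h^3 / 12 = 358 * 495^3 / 12 = 3618406687.5 mm^4
y = h / 2 = 495 / 2 = 247.5 mm
M = 47 kN-m = 47000000.0 N-mm
sigma = M * y / I = 47000000.0 * 247.5 / 3618406687.5
= 3.21 MPa

3.21 MPa


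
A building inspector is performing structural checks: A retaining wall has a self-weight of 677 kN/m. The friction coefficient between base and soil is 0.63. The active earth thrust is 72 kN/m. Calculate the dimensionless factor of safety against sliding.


Resisting force = mu * W = 0.63 * 677 = 426.51 kN/m
FOS = Resisting / Driving = 426.51 / 72
= 5.9238 (dimensionless)

5.9238 (dimensionless)


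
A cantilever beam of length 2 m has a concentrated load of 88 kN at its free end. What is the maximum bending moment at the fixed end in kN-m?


For a cantilever with a point load at the free end:
M_max = P * L = 88 * 2 = 176 kN-m

176 kN-m


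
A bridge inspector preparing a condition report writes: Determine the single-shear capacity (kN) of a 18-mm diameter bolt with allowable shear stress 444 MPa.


A = pi * d^2 / 4 = pi * 18^2 / 4 = 254.469 mm^2
V = f_v * A / 1000 = 444 * 254.469 / 1000
= 112.9842 kN

112.9842 kN


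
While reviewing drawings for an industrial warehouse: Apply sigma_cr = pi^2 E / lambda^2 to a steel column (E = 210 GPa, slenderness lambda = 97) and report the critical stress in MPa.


sigma_cr = pi^2 * E / lambda^2
= 9.8696 * 210000.0 / 97^2
= 9.8696 * 210000.0 / 9409
= 220.2803 MPa

220.2803 MPa


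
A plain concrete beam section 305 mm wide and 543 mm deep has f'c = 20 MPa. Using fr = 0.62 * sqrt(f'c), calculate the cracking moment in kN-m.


fr = 0.62 * sqrt(20) = 0.62 * 4.4721 = 2.7727 MPa
I = 305 * 543^3 / 12 = 4069284761.25 mm^4
y_t = 271.5 mm
M_cr = fr * I / y_t = 2.7727 * 4069284761.25 / 271.5 N-mm
= 41.558 kN-m

41.558 kN-m


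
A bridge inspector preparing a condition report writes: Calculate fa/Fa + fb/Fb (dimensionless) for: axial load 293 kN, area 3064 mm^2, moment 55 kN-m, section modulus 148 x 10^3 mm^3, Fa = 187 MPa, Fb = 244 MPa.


f_a = P / A = 293000.0 / 3064 = 95.6266 MPa
f_b = M / S = 55000000.0 / 148000.0 = 371.6216 MPa
Ratio = f_a / Fa + f_b / Fb
= 95.6266 / 187 + 371.6216 / 244
= 2.0344 (dimensionless)

2.0344 (dimensionless)


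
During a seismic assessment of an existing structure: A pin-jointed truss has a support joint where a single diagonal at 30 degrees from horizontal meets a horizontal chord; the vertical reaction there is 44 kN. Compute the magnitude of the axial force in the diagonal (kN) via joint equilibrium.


At the joint, only the diagonal has a vertical component, so vertical equilibrium gives:
F * sin(30) = 44
F = 44 / sin(30)
= 44 / 0.5
= 88.0 kN

88.0 kN


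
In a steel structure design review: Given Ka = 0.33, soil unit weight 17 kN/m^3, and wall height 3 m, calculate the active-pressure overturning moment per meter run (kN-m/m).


Pa = 0.5 * Ka * gamma * H^2
= 0.5 * 0.33 * 17 * 3^2
= 25.245 kN/m
Arm = H / 3 = 3 / 3 = 1.0 m
Mo = Pa * arm = Pa * H / 3 = 25.245 * 3 / 3 = 25.245 kN-m/m

25.245 kN-m/m


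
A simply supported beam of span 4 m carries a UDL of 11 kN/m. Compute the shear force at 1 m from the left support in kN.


R_A = w * L / 2 = 11 * 4 / 2 = 22.0 kN
V(x) = R_A - w * x = 22.0 - 11 * 1
= 11.0 kN

11.0 kN


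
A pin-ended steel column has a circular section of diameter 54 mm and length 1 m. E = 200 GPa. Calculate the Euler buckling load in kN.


I = pi * d^4 / 64 = 417392.79 mm^4
L = 1000.0 mm
P_cr = pi^2 * E * I / L^2
= 9.8696 * 200000.0 * 417392.79 / 1000.0^2
= 823900.33 N = 823.9003 kN

823.9003 kN


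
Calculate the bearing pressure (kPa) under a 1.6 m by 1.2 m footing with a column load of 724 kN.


A = 1.6 * 1.2 = 1.92 m^2
q = P / A = 724 / 1.92
= 377.0833 kPa

377.0833 kPa


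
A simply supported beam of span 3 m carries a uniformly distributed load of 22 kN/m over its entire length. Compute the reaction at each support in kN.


Total load = w * L = 22 * 3 = 66 kN
By symmetry, each reaction R = total / 2 = 66 / 2 = 33.0 kN

33.0 kN


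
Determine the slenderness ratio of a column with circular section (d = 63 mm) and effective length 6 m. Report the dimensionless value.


Radius of gyration r = d / 4 = 63 / 4 = 15.75 mm
L_eff = 6000.0 mm
Slenderness ratio = L / r = 6000.0 / 15.75 = 380.95 (dimensionless)

380.95 (dimensionless)


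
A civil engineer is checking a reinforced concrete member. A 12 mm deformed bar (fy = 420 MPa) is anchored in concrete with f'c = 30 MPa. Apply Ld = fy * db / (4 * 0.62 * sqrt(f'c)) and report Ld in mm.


Ld = (fy * db) / (4 * 0.62 * sqrt(f'c))
= (420 * 12) / (4 * 0.62 * sqrt(30))
= 5040 / 13.5835
= 371.04 mm

371.04 mm


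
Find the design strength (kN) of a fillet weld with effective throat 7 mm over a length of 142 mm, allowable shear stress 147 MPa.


Strength = throat * length * allowable stress
= 7 * 142 * 147 N
= 146118 N
= 146.12 kN

146.12 kN


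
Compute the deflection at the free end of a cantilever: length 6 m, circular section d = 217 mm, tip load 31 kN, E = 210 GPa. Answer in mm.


I = pi * d^4 / 64 = pi * 217^4 / 64 = 108845087.82 mm^4
L = 6000.0 mm, P = 31000.0 N, E = 210000.0 MPa
delta = P * L^3 / (3 * E * I)
= 31000.0 * 6000.0^3 / (3 * 210000.0 * 108845087.82)
= 97.6486 mm

97.6486 mm


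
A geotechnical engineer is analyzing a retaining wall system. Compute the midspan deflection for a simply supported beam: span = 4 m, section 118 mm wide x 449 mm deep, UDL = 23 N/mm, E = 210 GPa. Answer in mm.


I = 118 * 449^3 / 12 = 890102015.17 mm^4
L = 4000.0 mm, w = 23 N/mm, E = 210000.0 MPa
delta = 5 * w * L^4 / (384 * E * I)
= 5 * 23 * 4000.0^4 / (384 * 210000.0 * 890102015.17)
= 0.4102 mm

0.4102 mm


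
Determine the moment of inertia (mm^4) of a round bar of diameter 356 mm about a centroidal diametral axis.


r = d / 2 = 356 / 2 = 178.0 mm
I = pi * r^4 / 4 = pi * 178.0^4 / 4
= 788442253.58 mm^4

788442253.58 mm^4


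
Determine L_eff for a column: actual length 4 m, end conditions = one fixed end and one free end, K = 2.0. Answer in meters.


L_eff = K * L
= 2.0 * 4
= 8.0 m

8.0 m


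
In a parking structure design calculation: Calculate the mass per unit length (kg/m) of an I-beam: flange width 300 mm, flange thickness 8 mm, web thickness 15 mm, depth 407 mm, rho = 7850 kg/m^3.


A_flanges = 2 * 300 * 8 = 4800 mm^2
A_web = (407 - 2 * 8) * 15 = 5865 mm^2
A_total = 4800 + 5865 = 10665 mm^2 = 0.010665 m^2
Weight = rho * A = 7850 * 0.010665 = 83.7202 kg/m

83.7202 kg/m


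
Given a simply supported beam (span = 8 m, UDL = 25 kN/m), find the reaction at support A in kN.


Total load = w * L = 25 * 8 = 200 kN
By symmetry, each reaction R = total / 2 = 200 / 2 = 100.0 kN

100.0 kN


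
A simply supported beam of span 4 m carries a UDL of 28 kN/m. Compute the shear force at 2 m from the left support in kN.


R_A = w * L / 2 = 28 * 4 / 2 = 56.0 kN
V(x) = R_A - w * x = 56.0 - 28 * 2
= 0.0 kN

0.0 kN


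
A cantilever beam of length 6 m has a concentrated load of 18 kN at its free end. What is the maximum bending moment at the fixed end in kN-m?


For a cantilever with a point load at the free end:
M_max = P * L = 18 * 6 = 108 kN-m

108 kN-m


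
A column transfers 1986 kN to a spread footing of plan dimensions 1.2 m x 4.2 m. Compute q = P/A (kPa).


A = 1.2 * 4.2 = 5.04 m^2
q = P / A = 1986 / 5.04
= 394.0476 kPa

394.0476 kPa


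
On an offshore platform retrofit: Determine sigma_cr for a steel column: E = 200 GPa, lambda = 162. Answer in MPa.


sigma_cr = pi^2 * E / lambda^2
= 9.8696 * 200000.0 / 162^2
= 9.8696 * 200000.0 / 26244
= 75.2142 MPa

75.2142 MPa


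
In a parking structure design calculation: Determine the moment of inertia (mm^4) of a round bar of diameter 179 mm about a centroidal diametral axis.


r = d / 2 = 179 / 2 = 89.5 mm
I = pi * r^4 / 4 = pi * 89.5^4 / 4
= 50394370.27 mm^4

50394370.27 mm^4


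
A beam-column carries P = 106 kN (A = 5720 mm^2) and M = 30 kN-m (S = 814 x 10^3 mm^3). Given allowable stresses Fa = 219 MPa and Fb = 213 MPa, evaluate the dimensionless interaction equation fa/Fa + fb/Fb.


f_a = P / A = 106000.0 / 5720 = 18.5315 MPa
f_b = M / S = 30000000.0 / 814000.0 = 36.855 MPa
Ratio = f_a / Fa + f_b / Fb
= 18.5315 / 219 + 36.855 / 213
= 0.2576 (dimensionless)

0.2576 (dimensionless)


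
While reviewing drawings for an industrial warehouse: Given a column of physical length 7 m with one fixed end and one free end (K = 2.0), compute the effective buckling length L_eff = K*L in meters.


L_eff = K * L
= 2.0 * 7
= 14.0 m

14.0 m


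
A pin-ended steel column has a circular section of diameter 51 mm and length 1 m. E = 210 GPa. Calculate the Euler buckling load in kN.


I = pi * d^4 / 64 = 332086.03 mm^4
L = 1000.0 mm
P_cr = pi^2 * E * I / L^2
= 9.8696 * 210000.0 * 332086.03 / 1000.0^2
= 688287.12 N = 688.2871 kN

688.2871 kN


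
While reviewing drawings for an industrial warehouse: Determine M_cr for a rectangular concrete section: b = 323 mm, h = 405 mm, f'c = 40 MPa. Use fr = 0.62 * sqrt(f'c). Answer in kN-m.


fr = 0.62 * sqrt(40) = 0.62 * 6.3246 = 3.9212 MPa
I = 323 * 405^3 / 12 = 1788077531.25 mm^4
y_t = 202.5 mm
M_cr = fr * I / y_t = 3.9212 * 1788077531.25 / 202.5 N-mm
= 34.6245 kN-m

34.6245 kN-m


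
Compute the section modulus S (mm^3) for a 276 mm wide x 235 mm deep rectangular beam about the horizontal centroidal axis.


S = b * h^2 / 6
= 276 * 235^2 / 6
= 276 * 55225 / 6
= 2540350.0 mm^3

2540350.0 mm^3


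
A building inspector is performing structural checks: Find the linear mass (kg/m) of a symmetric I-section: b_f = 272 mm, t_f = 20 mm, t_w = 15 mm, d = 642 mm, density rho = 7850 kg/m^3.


A_flanges = 2 * 272 * 20 = 10880 mm^2
A_web = (642 - 2 * 20) * 15 = 9030 mm^2
A_total = 10880 + 9030 = 19910 mm^2 = 0.019910 m^2
Weight = rho * A = 7850 * 0.019910 = 156.2935 kg/m

156.2935 kg/m


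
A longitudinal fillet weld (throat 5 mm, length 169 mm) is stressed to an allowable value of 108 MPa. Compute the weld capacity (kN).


Strength = throat * length * allowable stress
= 5 * 169 * 108 N
= 91260 N
= 91.26 kN

91.26 kN


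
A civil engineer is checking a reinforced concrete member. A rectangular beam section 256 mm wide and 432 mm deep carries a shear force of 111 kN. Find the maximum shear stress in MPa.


A = b * h = 256 * 432 = 110592 mm^2
V = 111 kN = 111000.0 N
tau_max = 1.5 * V / A = 1.5 * 111000.0 / 110592
= 1.5055 MPa

1.5055 MPa


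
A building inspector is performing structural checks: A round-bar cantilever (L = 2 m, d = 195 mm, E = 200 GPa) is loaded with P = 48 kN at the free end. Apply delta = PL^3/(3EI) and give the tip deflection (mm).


I = pi * d^4 / 64 = pi * 195^4 / 64 = 70975480.96 mm^4
L = 2000.0 mm, P = 48000.0 N, E = 200000.0 MPa
delta = P * L^3 / (3 * E * I)
= 48000.0 * 2000.0^3 / (3 * 200000.0 * 70975480.96)
= 9.0172 mm

9.0172 mm


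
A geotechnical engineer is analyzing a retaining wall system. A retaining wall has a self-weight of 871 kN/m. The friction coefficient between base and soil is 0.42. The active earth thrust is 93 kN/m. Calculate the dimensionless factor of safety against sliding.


Resisting force = mu * W = 0.42 * 871 = 365.82 kN/m
FOS = Resisting / Driving = 365.82 / 93
= 3.9335 (dimensionless)

3.9335 (dimensionless)


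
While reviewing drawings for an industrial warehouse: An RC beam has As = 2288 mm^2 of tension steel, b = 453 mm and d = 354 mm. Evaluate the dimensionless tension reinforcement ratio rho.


rho = As / (b * d)
= 2288 / (453 * 354)
= 2288 / 160362
= 0.014268 (dimensionless)

0.014268 (dimensionless)


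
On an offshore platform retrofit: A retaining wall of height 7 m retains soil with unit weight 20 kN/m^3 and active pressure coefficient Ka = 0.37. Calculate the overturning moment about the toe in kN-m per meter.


Pa = 0.5 * Ka * gamma * H^2
= 0.5 * 0.37 * 20 * 7^2
= 181.3 kN/m
Arm = H / 3 = 7 / 3 = 2.3333 m
Mo = Pa * arm = Pa * H / 3 = 181.3 * 7 / 3 = 423.0333 kN-m/m

423.0333 kN-m/m


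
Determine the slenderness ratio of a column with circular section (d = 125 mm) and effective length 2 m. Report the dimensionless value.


Radius of gyration r = d / 4 = 125 / 4 = 31.25 mm
L_eff = 2000.0 mm
Slenderness ratio = L / r = 2000.0 / 31.25 = 64.0 (dimensionless)

64.0 (dimensionless)


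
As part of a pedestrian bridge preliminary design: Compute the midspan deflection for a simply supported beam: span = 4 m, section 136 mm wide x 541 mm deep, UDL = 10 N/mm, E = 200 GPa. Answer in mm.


I = 136 * 541^3 / 12 = 1794524771.33 mm^4
L = 4000.0 mm, w = 10 N/mm, E = 200000.0 MPa
delta = 5 * w * L^4 / (384 * E * I)
= 5 * 10 * 4000.0^4 / (384 * 200000.0 * 1794524771.33)
= 0.0929 mm

0.0929 mm


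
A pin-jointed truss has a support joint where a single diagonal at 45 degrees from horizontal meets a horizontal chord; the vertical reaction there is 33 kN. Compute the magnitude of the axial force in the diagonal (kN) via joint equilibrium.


At the joint, only the diagonal has a vertical component, so vertical equilibrium gives:
F * sin(45) = 33
F = 33 / sin(45)
= 33 / 0.707107
= 46.67 kN

46.67 kN


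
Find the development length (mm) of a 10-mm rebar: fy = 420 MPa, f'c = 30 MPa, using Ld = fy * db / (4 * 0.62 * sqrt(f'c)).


Ld = (fy * db) / (4 * 0.62 * sqrt(f'c))
= (420 * 10) / (4 * 0.62 * sqrt(30))
= 4200 / 13.5835
= 309.2 mm

309.2 mm


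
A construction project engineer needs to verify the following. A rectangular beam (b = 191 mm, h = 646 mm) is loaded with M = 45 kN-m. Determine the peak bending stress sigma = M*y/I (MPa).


I = b * h^3 / 12 = 191 * 646^3 / 12 = 4290912664.67 mm^4
y = h / 2 = 646 / 2 = 323.0 mm
M = 45 kN-m = 45000000.0 N-mm
sigma = M * y / I = 45000000.0 * 323.0 / 4290912664.67
= 3.39 MPa

3.39 MPa


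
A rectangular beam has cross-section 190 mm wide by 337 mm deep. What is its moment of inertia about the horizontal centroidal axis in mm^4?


I = b * h^3 / 12
= 190 * 337^3 / 12
= 190 * 38272753 / 12
= 605985255.83 mm^4

605985255.83 mm^4


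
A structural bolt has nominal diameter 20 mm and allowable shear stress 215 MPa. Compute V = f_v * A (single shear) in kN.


A = pi * d^2 / 4 = pi * 20^2 / 4 = 314.1593 mm^2
V = f_v * A / 1000 = 215 * 314.1593 / 1000
= 67.5442 kN

67.5442 kN


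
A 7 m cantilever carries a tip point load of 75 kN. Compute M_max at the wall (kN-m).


For a cantilever with a point load at the free end:
M_max = P * L = 75 * 7 = 525 kN-m

525 kN-m


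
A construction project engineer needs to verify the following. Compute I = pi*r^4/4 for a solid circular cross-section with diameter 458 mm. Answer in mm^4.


r = d / 2 = 458 / 2 = 229.0 mm
I = pi * r^4 / 4 = pi * 229.0^4 / 4
= 2159890880.21 mm^4

2159890880.21 mm^4


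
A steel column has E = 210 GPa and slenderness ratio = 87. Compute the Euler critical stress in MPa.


sigma_cr = pi^2 * E / lambda^2
= 9.8696 * 210000.0 / 87^2
= 9.8696 * 210000.0 / 7569
= 273.8297 MPa

273.8297 MPa


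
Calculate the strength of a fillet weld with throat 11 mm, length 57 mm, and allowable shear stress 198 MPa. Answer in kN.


Strength = throat * length * allowable stress
= 11 * 57 * 198 N
= 124146 N
= 124.15 kN

124.15 kN


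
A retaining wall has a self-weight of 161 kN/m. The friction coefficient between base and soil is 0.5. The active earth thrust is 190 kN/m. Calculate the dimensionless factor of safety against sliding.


Resisting force = mu * W = 0.5 * 161 = 80.5 kN/m
FOS = Resisting / Driving = 80.5 / 190
= 0.4237 (dimensionless)

0.4237 (dimensionless)


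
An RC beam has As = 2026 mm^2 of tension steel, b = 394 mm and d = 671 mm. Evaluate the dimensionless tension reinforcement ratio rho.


rho = As / (b * d)
= 2026 / (394 * 671)
= 2026 / 264374
= 0.007663 (dimensionless)

0.007663 (dimensionless)


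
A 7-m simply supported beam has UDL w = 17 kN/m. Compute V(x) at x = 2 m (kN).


R_A = w * L / 2 = 17 * 7 / 2 = 59.5 kN
V(x) = R_A - w * x = 59.5 - 17 * 2
= 25.5 kN

25.5 kN


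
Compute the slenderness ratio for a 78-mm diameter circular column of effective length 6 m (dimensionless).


Radius of gyration r = d / 4 = 78 / 4 = 19.5 mm
L_eff = 6000.0 mm
Slenderness ratio = L / r = 6000.0 / 19.5 = 307.69 (dimensionless)

307.69 (dimensionless)


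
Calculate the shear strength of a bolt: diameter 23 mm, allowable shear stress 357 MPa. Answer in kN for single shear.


A = pi * d^2 / 4 = pi * 23^2 / 4 = 415.4756 mm^2
V = f_v * A / 1000 = 357 * 415.4756 / 1000
= 148.3248 kN

148.3248 kN


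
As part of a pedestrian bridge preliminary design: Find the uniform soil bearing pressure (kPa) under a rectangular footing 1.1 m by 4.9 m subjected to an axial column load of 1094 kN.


A = 1.1 * 4.9 = 5.39 m^2
q = P / A = 1094 / 5.39
= 202.9685 kPa

202.9685 kPa


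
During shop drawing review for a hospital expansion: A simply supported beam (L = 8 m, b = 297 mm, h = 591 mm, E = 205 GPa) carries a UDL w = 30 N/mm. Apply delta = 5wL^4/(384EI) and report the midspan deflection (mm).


I = 297 * 591^3 / 12 = 5109020507.25 mm^4
L = 8000.0 mm, w = 30 N/mm, E = 205000.0 MPa
delta = 5 * w * L^4 / (384 * E * I)
= 5 * 30 * 8000.0^4 / (384 * 205000.0 * 5109020507.25)
= 1.5277 mm

1.5277 mm


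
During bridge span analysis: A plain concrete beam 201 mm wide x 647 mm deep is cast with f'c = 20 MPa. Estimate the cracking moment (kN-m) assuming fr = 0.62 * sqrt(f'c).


fr = 0.62 * sqrt(20) = 0.62 * 4.4721 = 2.7727 MPa
I = 201 * 647^3 / 12 = 4536570385.25 mm^4
y_t = 323.5 mm
M_cr = fr * I / y_t = 2.7727 * 4536570385.25 / 323.5 N-mm
= 38.883 kN-m

38.883 kN-m


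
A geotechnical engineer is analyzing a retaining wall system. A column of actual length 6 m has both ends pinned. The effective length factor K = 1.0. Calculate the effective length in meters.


L_eff = K * L
= 1.0 * 6
= 6.0 m

6.0 m


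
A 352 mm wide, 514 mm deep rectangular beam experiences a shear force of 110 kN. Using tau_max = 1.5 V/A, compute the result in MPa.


A = b * h = 352 * 514 = 180928 mm^2
V = 110 kN = 110000.0 N
tau_max = 1.5 * V / A = 1.5 * 110000.0 / 180928
= 0.912 MPa

0.912 MPa


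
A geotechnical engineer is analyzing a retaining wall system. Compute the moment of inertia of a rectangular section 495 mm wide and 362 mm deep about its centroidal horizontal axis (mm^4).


I = b * h^3 / 12
= 495 * 362^3 / 12
= 495 * 47437928 / 12
= 1956814530.0 mm^4

1956814530.0 mm^4


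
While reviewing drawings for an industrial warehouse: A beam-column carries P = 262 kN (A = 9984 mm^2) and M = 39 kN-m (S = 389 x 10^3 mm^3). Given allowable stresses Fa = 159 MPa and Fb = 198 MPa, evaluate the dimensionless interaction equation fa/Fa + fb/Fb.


f_a = P / A = 262000.0 / 9984 = 26.242 MPa
f_b = M / S = 39000000.0 / 389000.0 = 100.2571 MPa
Ratio = f_a / Fa + f_b / Fb
= 26.242 / 159 + 100.2571 / 198
= 0.6714 (dimensionless)

0.6714 (dimensionless)


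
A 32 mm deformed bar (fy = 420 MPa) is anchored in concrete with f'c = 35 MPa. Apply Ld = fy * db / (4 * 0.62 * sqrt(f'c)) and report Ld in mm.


Ld = (fy * db) / (4 * 0.62 * sqrt(f'c))
= (420 * 32) / (4 * 0.62 * sqrt(35))
= 13440 / 14.6719
= 916.04 mm

916.04 mm


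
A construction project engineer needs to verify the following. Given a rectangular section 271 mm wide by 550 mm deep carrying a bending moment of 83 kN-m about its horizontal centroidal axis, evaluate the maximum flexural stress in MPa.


I = b * h^3 / 12 = 271 * 550^3 / 12 = 3757302083.33 mm^4
y = h / 2 = 550 / 2 = 275.0 mm
M = 83 kN-m = 83000000.0 N-mm
sigma = M * y / I = 83000000.0 * 275.0 / 3757302083.33
= 6.07 MPa

6.07 MPa


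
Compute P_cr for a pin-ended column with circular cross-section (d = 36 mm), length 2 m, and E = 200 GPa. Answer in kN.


I = pi * d^4 / 64 = 82447.96 mm^4
L = 2000.0 mm
P_cr = pi^2 * E * I / L^2
= 9.8696 * 200000.0 * 82447.96 / 2000.0^2
= 40686.44 N = 40.6864 kN

40.6864 kN


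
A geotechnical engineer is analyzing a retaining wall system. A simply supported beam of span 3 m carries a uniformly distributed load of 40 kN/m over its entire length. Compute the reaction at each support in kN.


Total load = w * L = 40 * 3 = 120 kN
By symmetry, each reaction R = total / 2 = 120 / 2 = 60.0 kN

60.0 kN


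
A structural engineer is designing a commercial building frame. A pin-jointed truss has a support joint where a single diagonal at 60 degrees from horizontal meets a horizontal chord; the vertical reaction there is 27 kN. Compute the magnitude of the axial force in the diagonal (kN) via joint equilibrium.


At the joint, only the diagonal has a vertical component, so vertical equilibrium gives:
F * sin(60) = 27
F = 27 / sin(60)
= 27 / 0.866025
= 31.18 kN

31.18 kN


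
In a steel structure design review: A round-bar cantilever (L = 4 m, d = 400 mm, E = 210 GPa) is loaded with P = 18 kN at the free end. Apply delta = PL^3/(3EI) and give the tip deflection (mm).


I = pi * d^4 / 64 = pi * 400^4 / 64 = 1256637061.44 mm^4
L = 4000.0 mm, P = 18000.0 N, E = 210000.0 MPa
delta = P * L^3 / (3 * E * I)
= 18000.0 * 4000.0^3 / (3 * 210000.0 * 1256637061.44)
= 1.4551 mm

1.4551 mm


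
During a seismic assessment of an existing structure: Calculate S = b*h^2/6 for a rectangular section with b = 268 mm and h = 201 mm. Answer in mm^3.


S = b * h^2 / 6
= 268 * 201^2 / 6
= 268 * 40401 / 6
= 1804578.0 mm^3

1804578.0 mm^3


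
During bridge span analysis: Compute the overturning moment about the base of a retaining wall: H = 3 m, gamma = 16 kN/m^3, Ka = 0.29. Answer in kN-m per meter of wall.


Pa = 0.5 * Ka * gamma * H^2
= 0.5 * 0.29 * 16 * 3^2
= 20.88 kN/m
Arm = H / 3 = 3 / 3 = 1.0 m
Mo = Pa * arm = Pa * H / 3 = 20.88 * 3 / 3 = 20.88 kN-m/m

20.88 kN-m/m


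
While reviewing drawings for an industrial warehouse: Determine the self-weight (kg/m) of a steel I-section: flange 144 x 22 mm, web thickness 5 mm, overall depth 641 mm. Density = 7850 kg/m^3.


A_flanges = 2 * 144 * 22 = 6336 mm^2
A_web = (641 - 2 * 22) * 5 = 2985 mm^2
A_total = 6336 + 2985 = 9321 mm^2 = 0.009321 m^2
Weight = rho * A = 7850 * 0.009321 = 73.1698 kg/m

73.1698 kg/m


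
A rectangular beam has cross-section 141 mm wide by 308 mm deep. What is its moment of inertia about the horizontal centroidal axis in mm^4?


I = b * h^3 / 12
= 141 * 308^3 / 12
= 141 * 29218112 / 12
= 343312816.0 mm^4

343312816.0 mm^4


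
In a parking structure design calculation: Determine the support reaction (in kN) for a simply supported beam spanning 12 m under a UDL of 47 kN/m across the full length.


Total load = w * L = 47 * 12 = 564 kN
By symmetry, each reaction R = total / 2 = 564 / 2 = 282.0 kN

282.0 kN


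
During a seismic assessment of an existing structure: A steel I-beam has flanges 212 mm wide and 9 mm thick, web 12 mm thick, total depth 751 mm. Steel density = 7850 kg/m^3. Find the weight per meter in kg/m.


A_flanges = 2 * 212 * 9 = 3816 mm^2
A_web = (751 - 2 * 9) * 12 = 8796 mm^2
A_total = 3816 + 8796 = 12612 mm^2 = 0.012612 m^2
Weight = rho * A = 7850 * 0.012612 = 99.0042 kg/m

99.0042 kg/m


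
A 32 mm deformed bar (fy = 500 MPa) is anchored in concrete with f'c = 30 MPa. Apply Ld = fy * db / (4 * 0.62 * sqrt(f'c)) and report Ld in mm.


Ld = (fy * db) / (4 * 0.62 * sqrt(f'c))
= (500 * 32) / (4 * 0.62 * sqrt(30))
= 16000 / 13.5835
= 1177.9 mm

1177.9 mm


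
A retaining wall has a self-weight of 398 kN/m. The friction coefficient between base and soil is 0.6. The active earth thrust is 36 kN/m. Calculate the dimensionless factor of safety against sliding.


Resisting force = mu * W = 0.6 * 398 = 238.8 kN/m
FOS = Resisting / Driving = 238.8 / 36
= 6.6333 (dimensionless)

6.6333 (dimensionless)


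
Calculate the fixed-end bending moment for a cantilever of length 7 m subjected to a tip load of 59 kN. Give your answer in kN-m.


For a cantilever with a point load at the free end:
M_max = P * L = 59 * 7 = 413 kN-m

413 kN-m


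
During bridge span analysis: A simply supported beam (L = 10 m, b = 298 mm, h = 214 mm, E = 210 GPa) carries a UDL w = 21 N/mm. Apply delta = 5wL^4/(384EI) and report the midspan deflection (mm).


I = 298 * 214^3 / 12 = 243375209.33 mm^4
L = 10000.0 mm, w = 21 N/mm, E = 210000.0 MPa
delta = 5 * w * L^4 / (384 * E * I)
= 5 * 21 * 10000.0^4 / (384 * 210000.0 * 243375209.33)
= 53.5011 mm

53.5011 mm


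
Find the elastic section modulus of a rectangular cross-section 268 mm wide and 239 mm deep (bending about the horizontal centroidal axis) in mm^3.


S = b * h^2 / 6
= 268 * 239^2 / 6
= 268 * 57121 / 6
= 2551404.67 mm^3

2551404.67 mm^3


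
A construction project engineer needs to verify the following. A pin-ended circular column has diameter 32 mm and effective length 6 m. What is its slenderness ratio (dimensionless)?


Radius of gyration r = d / 4 = 32 / 4 = 8.0 mm
L_eff = 6000.0 mm
Slenderness ratio = L / r = 6000.0 / 8.0 = 750.0 (dimensionless)

750.0 (dimensionless)


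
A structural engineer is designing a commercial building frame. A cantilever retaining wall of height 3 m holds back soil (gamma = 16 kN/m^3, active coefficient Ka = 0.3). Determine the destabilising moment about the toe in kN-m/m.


Pa = 0.5 * Ka * gamma * H^2
= 0.5 * 0.3 * 16 * 3^2
= 21.6 kN/m
Arm = H / 3 = 3 / 3 = 1.0 m
Mo = Pa * arm = Pa * H / 3 = 21.6 * 3 / 3 = 21.6 kN-m/m

21.6 kN-m/m


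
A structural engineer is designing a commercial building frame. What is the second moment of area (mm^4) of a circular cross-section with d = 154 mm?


r = d / 2 = 154 / 2 = 77.0 mm
I = pi * r^4 / 4 = pi * 77.0^4 / 4
= 27609133.84 mm^4

27609133.84 mm^4


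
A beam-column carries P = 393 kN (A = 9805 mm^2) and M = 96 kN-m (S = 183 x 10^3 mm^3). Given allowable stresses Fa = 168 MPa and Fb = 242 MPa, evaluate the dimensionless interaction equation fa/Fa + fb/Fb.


f_a = P / A = 393000.0 / 9805 = 40.0816 MPa
f_b = M / S = 96000000.0 / 183000.0 = 524.5902 MPa
Ratio = f_a / Fa + f_b / Fb
= 40.0816 / 168 + 524.5902 / 242
= 2.4063 (dimensionless)

2.4063 (dimensionless)


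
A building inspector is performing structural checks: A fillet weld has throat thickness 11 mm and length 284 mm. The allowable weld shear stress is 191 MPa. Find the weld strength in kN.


Strength = throat * length * allowable stress
= 11 * 284 * 191 N
= 596684 N
= 596.68 kN

596.68 kN


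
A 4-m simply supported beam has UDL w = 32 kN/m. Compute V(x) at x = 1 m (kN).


R_A = w * L / 2 = 32 * 4 / 2 = 64.0 kN
V(x) = R_A - w * x = 64.0 - 32 * 1
= 32.0 kN

32.0 kN


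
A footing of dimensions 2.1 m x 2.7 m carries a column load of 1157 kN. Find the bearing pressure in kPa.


A = 2.1 * 2.7 = 5.67 m^2
q = P / A = 1157 / 5.67
= 204.0564 kPa

204.0564 kPa


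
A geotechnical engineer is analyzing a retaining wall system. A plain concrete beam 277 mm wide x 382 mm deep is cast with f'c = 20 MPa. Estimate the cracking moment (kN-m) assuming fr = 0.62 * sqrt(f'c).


fr = 0.62 * sqrt(20) = 0.62 * 4.4721 = 2.7727 MPa
I = 277 * 382^3 / 12 = 1286733511.33 mm^4
y_t = 191.0 mm
M_cr = fr * I / y_t = 2.7727 * 1286733511.33 / 191.0 N-mm
= 18.6794 kN-m

18.6794 kN-m


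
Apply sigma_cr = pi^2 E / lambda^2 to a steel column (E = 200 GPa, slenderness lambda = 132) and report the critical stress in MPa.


sigma_cr = pi^2 * E / lambda^2
= 9.8696 * 200000.0 / 132^2
= 9.8696 * 200000.0 / 17424
= 113.2875 MPa

113.2875 MPa


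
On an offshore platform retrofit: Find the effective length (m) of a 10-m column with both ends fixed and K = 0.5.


L_eff = K * L
= 0.5 * 10
= 5.0 m

5.0 m


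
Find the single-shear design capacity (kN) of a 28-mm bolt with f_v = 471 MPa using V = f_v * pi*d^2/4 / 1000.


A = pi * d^2 / 4 = pi * 28^2 / 4 = 615.7522 mm^2
V = f_v * A / 1000 = 471 * 615.7522 / 1000
= 290.0193 kN

290.0193 kN


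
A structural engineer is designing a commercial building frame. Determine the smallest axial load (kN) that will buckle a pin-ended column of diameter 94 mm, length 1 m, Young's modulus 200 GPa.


I = pi * d^4 / 64 = 3832492.5 mm^4
L = 1000.0 mm
P_cr = pi^2 * E * I / L^2
= 9.8696 * 200000.0 * 3832492.5 / 1000.0^2
= 7565036.96 N = 7565.037 kN

7565.037 kN
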